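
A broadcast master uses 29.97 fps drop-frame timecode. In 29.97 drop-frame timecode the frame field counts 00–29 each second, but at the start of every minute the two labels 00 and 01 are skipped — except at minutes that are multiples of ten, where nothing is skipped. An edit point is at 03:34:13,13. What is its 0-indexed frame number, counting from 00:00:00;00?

Complete 10-minute blocks: 21, each 17982 frames → 377622.
Remaining 4 whole minutes in the current block: 1800 + 3 × 1798 = 7194 frames.
Within the current minute: 13 × 30 + 13 − 2 = 401 (labels ;00/;01 skipped at this minute). Total = 377622 + 7194 + 401 = 385217.

385217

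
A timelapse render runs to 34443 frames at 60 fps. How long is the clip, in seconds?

574.05 seconds

Running time = 34443 / (60) = 574.05 s.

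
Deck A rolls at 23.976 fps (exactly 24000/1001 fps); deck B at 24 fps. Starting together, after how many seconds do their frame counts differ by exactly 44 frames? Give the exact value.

11011/6 seconds

The gap grows by |24 − 24000/1001| = 24/1001 frames per second.
Time for a 44-frame gap: 44 ÷ (24/1001) = 11011/6 s.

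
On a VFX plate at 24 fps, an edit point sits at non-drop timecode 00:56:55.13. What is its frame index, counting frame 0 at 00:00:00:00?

81973

Total seconds to the label: (0 × 3600 + 56 × 60 + 55) = 3415.
Frame index = 3415 × 24 + 13 = 81973.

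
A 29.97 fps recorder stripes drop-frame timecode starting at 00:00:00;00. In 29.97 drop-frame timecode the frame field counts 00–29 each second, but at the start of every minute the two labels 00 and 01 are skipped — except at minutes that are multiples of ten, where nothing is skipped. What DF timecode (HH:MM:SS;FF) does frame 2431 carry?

00:01:21;03

Each 10-minute DF block holds 10 × 60 × 30 − 9 × 2 = 17982 frames. 2431 ÷ 17982 → 0 full blocks, remainder 2431.
Within the partial block the first minute is 1800 frames and each further minute 1798, so 1 further minute boundary passed. Total skipped labels = 18 × 0 + 2 × 1 = 2.
Non-drop label index = 2431 + 2 = 2433; at 30 labels/s that is 00:01:21:03, i.e. DF 00:01:21;03.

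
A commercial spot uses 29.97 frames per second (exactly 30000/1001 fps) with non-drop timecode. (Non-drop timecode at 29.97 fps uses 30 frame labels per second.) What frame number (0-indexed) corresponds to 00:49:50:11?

Total seconds to the label: (0 × 3600 + 49 × 60 + 50) = 2990.
Frame index = 2990 × 30 + 11 = 89711.

frame 89711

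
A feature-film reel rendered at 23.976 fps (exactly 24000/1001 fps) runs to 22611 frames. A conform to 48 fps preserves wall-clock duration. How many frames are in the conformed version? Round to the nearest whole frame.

45267 frames

Frames at target rate = 22611 × (48) / (24000/1001) = 22633611/500 ≈ 45267.222.
Nearest whole frame: 45267.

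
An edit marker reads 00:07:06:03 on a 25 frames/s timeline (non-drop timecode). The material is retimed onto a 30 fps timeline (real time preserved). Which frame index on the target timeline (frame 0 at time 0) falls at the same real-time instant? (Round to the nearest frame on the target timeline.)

Source frame index: (0×3600 + 7×60 + 6) × 25 + 3 = 10653.
Real time: 10653 / (25) = 10653/25 s.
Target frame: (10653/25) × (30) = 63918/5 ≈ 12783.600 → 12784.

frame 12784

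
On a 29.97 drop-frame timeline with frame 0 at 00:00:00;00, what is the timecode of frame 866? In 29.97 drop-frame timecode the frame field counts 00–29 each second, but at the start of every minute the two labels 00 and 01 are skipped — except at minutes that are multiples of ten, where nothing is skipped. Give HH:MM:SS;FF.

00:00:28;26

Each 10-minute DF block holds 10 × 60 × 30 − 9 × 2 = 17982 frames. 866 ÷ 17982 → 0 full blocks, remainder 866.
Within the partial block the first minute is 1800 frames and each further minute 1798, so 0 further minute boundaries passed. Total skipped labels = 18 × 0 + 2 × 0 = 0.
Non-drop label index = 866 + 0 = 866; at 30 labels/s that is 00:00:28:26, i.e. DF 00:00:28;26.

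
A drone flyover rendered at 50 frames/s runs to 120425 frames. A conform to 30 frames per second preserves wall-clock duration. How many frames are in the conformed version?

72255 frames

Target frames = source frames × (target rate / source rate) = 120425 × (30)/(50) = 120425 × 3/5 = 72255.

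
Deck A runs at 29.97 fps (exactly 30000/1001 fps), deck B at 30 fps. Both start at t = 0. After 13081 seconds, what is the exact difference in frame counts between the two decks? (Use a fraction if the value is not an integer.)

392430/1001 frames

A emits 30000/1001 × 13081 = 392430000/1001 frames; B emits 30 × 13081 = 392430.
Difference = 392430/1001 frames (≈ 392.0380); B is ahead of A.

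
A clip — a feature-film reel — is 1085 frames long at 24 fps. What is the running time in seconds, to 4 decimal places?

45.2083 seconds

Running time = 1085 × 1/24 = 1085/24 s ≈ 45.2083 s.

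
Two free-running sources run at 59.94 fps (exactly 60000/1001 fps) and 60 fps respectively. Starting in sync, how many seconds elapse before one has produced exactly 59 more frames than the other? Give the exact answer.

59059/60 seconds

The gap grows by |60 − 60000/1001| = 60/1001 frames per second.
Time for a 59-frame gap: 59 ÷ (60/1001) = 59059/60 s.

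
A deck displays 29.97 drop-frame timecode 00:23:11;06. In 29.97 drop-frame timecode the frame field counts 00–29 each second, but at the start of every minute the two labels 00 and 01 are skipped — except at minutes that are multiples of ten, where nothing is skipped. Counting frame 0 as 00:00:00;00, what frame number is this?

41694

As if non-drop at 30 labels/s: (0 × 3600 + 23 × 60 + 11) × 30 + 6 = 41736.
Minute boundaries passed: 23; those not divisible by 10: 23 − 2 = 21; dropped labels = 2 × 21 = 42.
Actual frame index = 41736 − 42 = 41694.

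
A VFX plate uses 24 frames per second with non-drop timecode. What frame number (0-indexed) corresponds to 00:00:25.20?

frame 620

Total seconds to the label: (0 × 3600 + 0 × 60 + 25) = 25.
Frame index = 25 × 24 + 20 = 620.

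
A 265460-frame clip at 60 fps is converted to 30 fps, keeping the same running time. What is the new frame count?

132730 frames

Target frames = source frames × (target rate / source rate) = 265460 × (30)/(60) = 265460 × 1/2 = 132730.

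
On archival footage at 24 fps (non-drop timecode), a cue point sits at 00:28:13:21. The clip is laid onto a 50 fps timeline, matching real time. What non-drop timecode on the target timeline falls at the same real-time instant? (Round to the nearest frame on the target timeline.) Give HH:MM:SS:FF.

00:28:13:44

Source frame index: (0×3600 + 28×60 + 13) × 24 + 21 = 40653.
Real time: 40653 / (24) = 13551/8 s.
Target frame: (13551/8) × (50) = 338775/4 ≈ 84693.750 → 84694.
At 50 labels/s: frame 84694 → 00:28:13:44.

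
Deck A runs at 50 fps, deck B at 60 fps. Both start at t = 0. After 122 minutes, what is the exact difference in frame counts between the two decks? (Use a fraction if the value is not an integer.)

73200 frames

122 min = 7320 s.
A emits 50 × 7320 = 366000 frames; B emits 60 × 7320 = 439200.
Difference = 73200 frames; B is ahead of A.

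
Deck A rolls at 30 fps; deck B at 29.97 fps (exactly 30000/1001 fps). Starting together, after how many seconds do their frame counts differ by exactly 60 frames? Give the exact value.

The gap grows by |30000/1001 − 30| = 30/1001 frames per second.
Time for a 60-frame gap: 60 ÷ (30/1001) = 2002 s.

2002 seconds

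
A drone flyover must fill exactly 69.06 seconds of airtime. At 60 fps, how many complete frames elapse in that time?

4143 frames

Frames = 69.06 × 60 = 20718/5 ≈ 4143.6000.
Complete frames: 4143.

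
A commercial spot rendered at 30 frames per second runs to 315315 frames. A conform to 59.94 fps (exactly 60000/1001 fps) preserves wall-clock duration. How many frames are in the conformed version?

630000 frames

Target frames = source frames × (target rate / source rate) = 315315 × (60000/1001)/(30) = 315315 × 2000/1001 = 630000.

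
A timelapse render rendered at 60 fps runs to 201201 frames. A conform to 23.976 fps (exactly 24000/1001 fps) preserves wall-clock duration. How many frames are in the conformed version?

Target frames = source frames × (target rate / source rate) = 201201 × (24000/1001)/(60) = 201201 × 400/1001 = 80400.

80400 frames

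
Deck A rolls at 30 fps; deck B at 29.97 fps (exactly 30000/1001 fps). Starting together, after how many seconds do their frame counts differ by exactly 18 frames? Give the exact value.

600.6 seconds

The gap grows by |30000/1001 − 30| = 30/1001 frames per second.
Time for a 18-frame gap: 18 ÷ (30/1001) = 600.6 s.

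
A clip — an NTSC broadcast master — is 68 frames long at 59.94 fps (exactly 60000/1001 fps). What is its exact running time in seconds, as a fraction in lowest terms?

Running time = 68 ÷ (60000/1001) = 68 × 1001/60000 = 17017/15000 s.

17017/15000 seconds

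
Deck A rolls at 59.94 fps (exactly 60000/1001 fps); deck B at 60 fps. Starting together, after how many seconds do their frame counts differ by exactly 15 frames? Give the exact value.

The gap grows by |60 − 60000/1001| = 60/1001 frames per second.
Time for a 15-frame gap: 15 ÷ (60/1001) = 250.25 s.

250.25 seconds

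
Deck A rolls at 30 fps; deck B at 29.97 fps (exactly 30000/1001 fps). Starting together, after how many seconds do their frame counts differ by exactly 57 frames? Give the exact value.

The gap grows by |30000/1001 − 30| = 30/1001 frames per second.
Time for a 57-frame gap: 57 ÷ (30/1001) = 1901.9 s.

1901.9 seconds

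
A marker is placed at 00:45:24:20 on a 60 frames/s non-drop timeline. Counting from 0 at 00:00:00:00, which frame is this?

163460

Total seconds to the label: (0 × 3600 + 45 × 60 + 24) = 2724.
Frame index = 2724 × 60 + 20 = 163460.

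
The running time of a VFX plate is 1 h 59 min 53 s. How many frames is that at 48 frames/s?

345264 frames

1 h 59 min 53 s = 7193 s.
Frames = 7193 × 48 = 345264.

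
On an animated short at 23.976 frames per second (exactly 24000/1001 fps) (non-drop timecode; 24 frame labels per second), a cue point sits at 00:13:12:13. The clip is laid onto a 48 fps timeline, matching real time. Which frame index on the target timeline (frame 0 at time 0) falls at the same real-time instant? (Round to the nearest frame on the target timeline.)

frame 38080

Source frame index: (0×3600 + 13×60 + 12) × 24 + 13 = 19021.
Real time: 19021 / (24000/1001) = 19040021/24000 s.
Target frame: (19040021/24000) × (48) = 19040021/500 ≈ 38080.042 → 38080.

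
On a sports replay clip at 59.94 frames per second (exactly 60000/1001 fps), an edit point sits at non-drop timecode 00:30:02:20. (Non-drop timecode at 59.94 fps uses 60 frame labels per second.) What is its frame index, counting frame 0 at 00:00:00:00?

Total seconds to the label: (0 × 3600 + 30 × 60 + 2) = 1802.
Frame index = 1802 × 60 + 20 = 108140.

108140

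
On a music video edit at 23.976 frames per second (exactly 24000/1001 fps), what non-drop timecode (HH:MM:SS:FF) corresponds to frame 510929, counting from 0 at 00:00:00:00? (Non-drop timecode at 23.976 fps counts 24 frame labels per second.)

510929 ÷ 24 = 21288 full seconds, remainder 17 frames.
21288 s = 5 h 54 min 48 s.
Timecode: 05:54:48:17.

05:54:48:17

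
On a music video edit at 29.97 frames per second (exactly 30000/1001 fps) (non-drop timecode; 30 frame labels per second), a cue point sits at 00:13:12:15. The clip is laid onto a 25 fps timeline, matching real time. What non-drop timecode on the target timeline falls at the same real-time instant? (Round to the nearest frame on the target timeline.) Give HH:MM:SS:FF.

00:13:13:07

Source frame index: (0×3600 + 13×60 + 12) × 30 + 15 = 23775.
Real time: 23775 / (30000/1001) = 317317/400 s.
Target frame: (317317/400) × (25) = 317317/16 ≈ 19832.312 → 19832.
At 25 labels/s: frame 19832 → 00:13:13:07.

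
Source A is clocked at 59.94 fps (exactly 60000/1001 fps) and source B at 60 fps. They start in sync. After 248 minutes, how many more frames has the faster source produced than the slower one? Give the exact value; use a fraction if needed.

892800/1001 frames

248 min = 14880 s.
A emits 60000/1001 × 14880 = 892800000/1001 frames; B emits 60 × 14880 = 892800.
Difference = 892800/1001 frames (≈ 891.9081); B is ahead of A.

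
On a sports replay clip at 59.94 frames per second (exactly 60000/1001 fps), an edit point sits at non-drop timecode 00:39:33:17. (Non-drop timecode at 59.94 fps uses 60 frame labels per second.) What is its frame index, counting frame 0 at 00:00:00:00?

Total seconds to the label: (0 × 3600 + 39 × 60 + 33) = 2373.
Frame index = 2373 × 60 + 17 = 142397.

frame 142397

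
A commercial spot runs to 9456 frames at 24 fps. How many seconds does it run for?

394 seconds

Running time = 9456 / (24) = 394 s.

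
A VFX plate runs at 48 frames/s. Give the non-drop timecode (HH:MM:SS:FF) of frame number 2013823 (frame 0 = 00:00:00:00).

11:39:14:31

2013823 ÷ 48 = 41954 full seconds, remainder 31 frames.
41954 s = 11 h 39 min 14 s.
Timecode: 11:39:14:31.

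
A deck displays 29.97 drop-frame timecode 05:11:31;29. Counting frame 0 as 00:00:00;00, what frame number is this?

Complete 10-minute blocks: 31, each 17982 frames → 557442.
Remaining 1 whole minute in the current block: 1800 + 0 × 1798 = 1800 frames.
Within the current minute: 31 × 30 + 29 − 2 = 957 (labels ;00/;01 skipped at this minute). Total = 557442 + 1800 + 957 = 560199.

560199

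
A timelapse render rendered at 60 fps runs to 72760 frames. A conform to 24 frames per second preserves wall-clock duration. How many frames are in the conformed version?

Target frames = source frames × (target rate / source rate) = 72760 × (24)/(60) = 72760 × 2/5 = 29104.

29104 frames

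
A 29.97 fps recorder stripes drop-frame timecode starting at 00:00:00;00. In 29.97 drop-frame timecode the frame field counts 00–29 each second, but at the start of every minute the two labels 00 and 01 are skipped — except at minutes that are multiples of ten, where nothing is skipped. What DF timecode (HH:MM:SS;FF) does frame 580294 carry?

05:22:42;14

Ten DF minutes hold 17982 frames, so frame 580294 lies in block 32 (frames 575424–593405) with 4870 frames into that block.
The block's first minute is 1800 frames and the rest 1798 each; 4870 frames reaches minute 2, so 32 × 18 + 2 × 2 = 580 labels have been skipped so far.
Adding those back, label number 580294 + 580 = 580874 at 30 labels/s is 19362 s + 14 f = 5 h 22 min 42 s frame 14, i.e. 05:22:42;14.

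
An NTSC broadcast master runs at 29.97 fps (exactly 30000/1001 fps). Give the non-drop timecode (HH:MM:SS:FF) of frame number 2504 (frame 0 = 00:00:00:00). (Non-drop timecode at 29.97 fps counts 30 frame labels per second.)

00:01:23:14

2504 ÷ 30 = 83 full seconds, remainder 14 frames.
83 s = 0 h 1 min 23 s.
Timecode: 00:01:23:14.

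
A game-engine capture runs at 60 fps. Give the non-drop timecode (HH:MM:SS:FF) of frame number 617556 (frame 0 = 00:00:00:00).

617556 ÷ 60 = 10292 full seconds, remainder 36 frames.
10292 s = 2 h 51 min 32 s.
Timecode: 02:51:32:36.

02:51:32:36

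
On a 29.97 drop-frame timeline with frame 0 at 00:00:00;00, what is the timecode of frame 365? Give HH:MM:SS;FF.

Ten DF minutes hold 17982 frames, so frame 365 lies in block 0 (frames 0–17981) with 365 frames into that block.
The block's first minute is 1800 frames and the rest 1798 each; 365 frames reaches minute 0, so 0 × 18 + 0 × 2 = 0 labels have been skipped so far.
Adding those back, label number 365 + 0 = 365 at 30 labels/s is 12 s + 5 f = 0 h 0 min 12 s frame 5, i.e. 00:00:12;05.

00:00:12;05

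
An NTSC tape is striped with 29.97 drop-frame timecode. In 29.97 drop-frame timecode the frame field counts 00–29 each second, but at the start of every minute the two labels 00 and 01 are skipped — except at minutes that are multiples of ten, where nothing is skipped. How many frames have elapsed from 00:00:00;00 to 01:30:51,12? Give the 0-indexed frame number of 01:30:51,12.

163380

Complete 10-minute blocks: 9, each 17982 frames → 161838.
Remaining 0 whole minutes in the current block: 0 frames.
Within the current minute: 51 × 30 + 12 = 1542. Total = 161838 + 0 + 1542 = 163380.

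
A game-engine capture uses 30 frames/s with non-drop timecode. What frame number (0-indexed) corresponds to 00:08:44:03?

15723

Total seconds to the label: (0 × 3600 + 8 × 60 + 44) = 524.
Frame index = 524 × 30 + 3 = 15723.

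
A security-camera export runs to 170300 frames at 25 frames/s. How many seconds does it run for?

6812 seconds

Running time = 170300 / (25) = 6812 s.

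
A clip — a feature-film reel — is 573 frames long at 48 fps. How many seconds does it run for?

Running time = 573 / (48) = 11.9375 s.

11.9375 seconds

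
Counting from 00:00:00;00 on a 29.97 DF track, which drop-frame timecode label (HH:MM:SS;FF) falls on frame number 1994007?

Ten DF minutes hold 17982 frames, so frame 1994007 lies in block 110 (frames 1978020–1996001) with 15987 frames into that block.
The block's first minute is 1800 frames and the rest 1798 each; 15987 frames reaches minute 8, so 110 × 18 + 8 × 2 = 1996 labels have been skipped so far.
Adding those back, label number 1994007 + 1996 = 1996003 at 30 labels/s is 66533 s + 13 f = 18 h 28 min 53 s frame 13, i.e. 18:28:53;13.

18:28:53;13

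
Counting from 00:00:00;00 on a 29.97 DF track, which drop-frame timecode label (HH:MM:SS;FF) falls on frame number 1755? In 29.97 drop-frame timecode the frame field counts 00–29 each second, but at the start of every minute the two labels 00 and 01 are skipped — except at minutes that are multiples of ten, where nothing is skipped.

Each 10-minute DF block holds 10 × 60 × 30 − 9 × 2 = 17982 frames. 1755 ÷ 17982 → 0 full blocks, remainder 1755.
Within the partial block the first minute is 1800 frames and each further minute 1798, so 0 further minute boundaries passed. Total skipped labels = 18 × 0 + 2 × 0 = 0.
Non-drop label index = 1755 + 0 = 1755; at 30 labels/s that is 00:00:58:15, i.e. DF 00:00:58;15.

00:00:58;15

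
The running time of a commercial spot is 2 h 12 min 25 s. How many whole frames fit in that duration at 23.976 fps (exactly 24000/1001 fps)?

2 h 12 min 25 s = 7945 s.
Frames = 7945 × 24000/1001 = 27240000/143 ≈ 190489.5105.
Complete frames: 190489.

190489 frames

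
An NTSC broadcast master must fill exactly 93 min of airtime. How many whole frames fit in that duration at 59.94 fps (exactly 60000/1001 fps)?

93 min = 5580 s.
Frames = 5580 × 60000/1001 = 334800000/1001 ≈ 334465.5345.
Complete frames: 334465.

334465 frames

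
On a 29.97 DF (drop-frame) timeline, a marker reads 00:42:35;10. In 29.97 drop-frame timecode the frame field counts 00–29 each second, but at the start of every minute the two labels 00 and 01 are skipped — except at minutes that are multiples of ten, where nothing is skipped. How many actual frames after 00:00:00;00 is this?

Complete 10-minute blocks: 4, each 17982 frames → 71928.
Remaining 2 whole minutes in the current block: 1800 + 1 × 1798 = 3598 frames.
Within the current minute: 35 × 30 + 10 − 2 = 1058 (labels ;00/;01 skipped at this minute). Total = 71928 + 3598 + 1058 = 76584.

76584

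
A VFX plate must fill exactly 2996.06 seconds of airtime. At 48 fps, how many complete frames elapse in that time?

143810 frames

Frames = 2996.06 × 48 = 3595272/25 ≈ 143810.8800.
Complete frames: 143810.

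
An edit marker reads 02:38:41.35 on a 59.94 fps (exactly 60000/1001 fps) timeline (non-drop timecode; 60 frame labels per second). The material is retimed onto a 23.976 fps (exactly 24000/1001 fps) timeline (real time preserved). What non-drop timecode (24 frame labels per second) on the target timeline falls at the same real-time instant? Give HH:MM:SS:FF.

Source frame index: (2×3600 + 38×60 + 41) × 60 + 35 = 571295.
Real time: 571295 / (60000/1001) = 114373259/12000 s.
Target frame: (114373259/12000) × (24000/1001) = 228518.
At 24 labels/s: frame 228518 → 02:38:41:14.

02:38:41:14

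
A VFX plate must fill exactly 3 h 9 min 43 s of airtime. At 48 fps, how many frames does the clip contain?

3 h 9 min 43 s = 11383 s.
Frames = 11383 × 48 = 546384.

546384 frames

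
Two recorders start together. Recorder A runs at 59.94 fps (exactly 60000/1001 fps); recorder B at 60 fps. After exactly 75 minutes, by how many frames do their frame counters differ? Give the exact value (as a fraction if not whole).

75 min = 4500 s.
A emits 60000/1001 × 4500 = 270000000/1001 frames; B emits 60 × 4500 = 270000.
Difference = 270000/1001 frames (≈ 269.7303); B is ahead of A.

270000/1001 frames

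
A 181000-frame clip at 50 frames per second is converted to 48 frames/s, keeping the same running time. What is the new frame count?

173760 frames

Target frames = source frames × (target rate / source rate) = 181000 × (48)/(50) = 181000 × 24/25 = 173760.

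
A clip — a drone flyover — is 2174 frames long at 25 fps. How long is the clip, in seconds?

86.96 seconds

Running time = 2174 / (25) = 86.96 s.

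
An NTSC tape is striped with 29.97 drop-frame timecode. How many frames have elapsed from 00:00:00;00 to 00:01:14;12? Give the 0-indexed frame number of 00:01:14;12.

Complete 10-minute blocks: 0, each 17982 frames → 0.
Remaining 1 whole minute in the current block: 1800 + 0 × 1798 = 1800 frames.
Within the current minute: 14 × 30 + 12 − 2 = 430 (labels ;00/;01 skipped at this minute). Total = 0 + 1800 + 430 = 2230.

2230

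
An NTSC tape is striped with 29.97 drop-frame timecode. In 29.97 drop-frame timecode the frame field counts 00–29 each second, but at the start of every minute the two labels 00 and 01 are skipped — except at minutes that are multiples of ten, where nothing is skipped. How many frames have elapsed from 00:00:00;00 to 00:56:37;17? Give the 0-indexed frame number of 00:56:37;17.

101825

Complete 10-minute blocks: 5, each 17982 frames → 89910.
Remaining 6 whole minutes in the current block: 1800 + 5 × 1798 = 10790 frames.
Within the current minute: 37 × 30 + 17 − 2 = 1125 (labels ;00/;01 skipped at this minute). Total = 89910 + 10790 + 1125 = 101825.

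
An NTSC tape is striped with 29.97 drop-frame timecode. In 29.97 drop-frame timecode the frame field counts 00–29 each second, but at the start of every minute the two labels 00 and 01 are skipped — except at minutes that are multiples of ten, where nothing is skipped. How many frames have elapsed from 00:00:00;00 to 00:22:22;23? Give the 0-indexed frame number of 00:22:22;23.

40243

Complete 10-minute blocks: 2, each 17982 frames → 35964.
Remaining 2 whole minutes in the current block: 1800 + 1 × 1798 = 3598 frames.
Within the current minute: 22 × 30 + 23 − 2 = 681 (labels ;00/;01 skipped at this minute). Total = 35964 + 3598 + 681 = 40243.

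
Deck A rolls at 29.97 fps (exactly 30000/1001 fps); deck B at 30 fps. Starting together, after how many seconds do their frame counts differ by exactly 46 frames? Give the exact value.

The gap grows by |30 − 30000/1001| = 30/1001 frames per second.
Time for a 46-frame gap: 46 ÷ (30/1001) = 23023/15 s.

23023/15 seconds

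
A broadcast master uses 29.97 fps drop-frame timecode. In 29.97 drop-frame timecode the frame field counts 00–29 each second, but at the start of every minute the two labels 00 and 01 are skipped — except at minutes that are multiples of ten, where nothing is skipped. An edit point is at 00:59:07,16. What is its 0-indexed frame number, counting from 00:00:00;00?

Complete 10-minute blocks: 5, each 17982 frames → 89910.
Remaining 9 whole minutes in the current block: 1800 + 8 × 1798 = 16184 frames.
Within the current minute: 7 × 30 + 16 − 2 = 224 (labels ;00/;01 skipped at this minute). Total = 89910 + 16184 + 224 = 106318.

106318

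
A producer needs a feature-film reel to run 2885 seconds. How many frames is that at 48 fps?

138480 frames

Frames = 2885 × 48 = 138480.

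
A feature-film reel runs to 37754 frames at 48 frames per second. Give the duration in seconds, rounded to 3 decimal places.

Running time = 37754 × 1/48 = 18877/24 s ≈ 786.542 s.

786.542 seconds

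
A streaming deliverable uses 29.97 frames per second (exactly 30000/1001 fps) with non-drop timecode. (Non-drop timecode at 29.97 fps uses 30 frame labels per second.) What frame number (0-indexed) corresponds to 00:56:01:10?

frame 100840

Total seconds to the label: (0 × 3600 + 56 × 60 + 1) = 3361.
Frame index = 3361 × 30 + 10 = 100840.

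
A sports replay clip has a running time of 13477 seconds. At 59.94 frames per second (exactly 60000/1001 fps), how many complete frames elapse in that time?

Frames = 13477 × 60000/1001 = 808620000/1001 ≈ 807812.1878.
Complete frames: 807812.

807812 frames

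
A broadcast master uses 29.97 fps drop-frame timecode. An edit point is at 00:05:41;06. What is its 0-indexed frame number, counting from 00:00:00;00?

As if non-drop at 30 labels/s: (0 × 3600 + 5 × 60 + 41) × 30 + 6 = 10236.
Minute boundaries passed: 5; those not divisible by 10: 5 − 0 = 5; dropped labels = 2 × 5 = 10.
Actual frame index = 10236 − 10 = 10226.

10226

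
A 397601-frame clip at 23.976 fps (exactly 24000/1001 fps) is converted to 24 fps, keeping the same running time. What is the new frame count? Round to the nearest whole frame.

397999 frames

Frames at target rate = 397601 × (24) / (24000/1001) = 397998601/1000 ≈ 397998.601.
Nearest whole frame: 397999.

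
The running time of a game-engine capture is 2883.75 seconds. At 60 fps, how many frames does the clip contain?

Frames = 2883.75 × 60 = 173025.

173025 frames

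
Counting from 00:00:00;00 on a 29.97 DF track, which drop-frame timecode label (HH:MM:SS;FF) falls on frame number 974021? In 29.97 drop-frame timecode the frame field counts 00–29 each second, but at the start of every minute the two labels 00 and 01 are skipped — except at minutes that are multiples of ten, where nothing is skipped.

Ten DF minutes hold 17982 frames, so frame 974021 lies in block 54 (frames 971028–989009) with 2993 frames into that block.
The block's first minute is 1800 frames and the rest 1798 each; 2993 frames reaches minute 1, so 54 × 18 + 1 × 2 = 974 labels have been skipped so far.
Adding those back, label number 974021 + 974 = 974995 at 30 labels/s is 32499 s + 25 f = 9 h 1 min 39 s frame 25, i.e. 09:01:39;25.

09:01:39;25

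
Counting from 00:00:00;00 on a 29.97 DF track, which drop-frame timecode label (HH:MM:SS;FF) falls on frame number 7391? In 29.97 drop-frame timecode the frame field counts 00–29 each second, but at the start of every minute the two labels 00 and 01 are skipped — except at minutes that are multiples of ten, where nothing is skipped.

00:04:06;19

Each 10-minute DF block holds 10 × 60 × 30 − 9 × 2 = 17982 frames. 7391 ÷ 17982 → 0 full blocks, remainder 7391.
Within the partial block the first minute is 1800 frames and each further minute 1798, so 4 further minute boundaries passed. Total skipped labels = 18 × 0 + 2 × 4 = 8.
Non-drop label index = 7391 + 8 = 7399; at 30 labels/s that is 00:04:06:19, i.e. DF 00:04:06;19.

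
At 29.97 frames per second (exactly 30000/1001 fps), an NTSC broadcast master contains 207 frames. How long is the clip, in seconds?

Running time = 207 / (30000/1001) = 6.9069 s.

6.9069 seconds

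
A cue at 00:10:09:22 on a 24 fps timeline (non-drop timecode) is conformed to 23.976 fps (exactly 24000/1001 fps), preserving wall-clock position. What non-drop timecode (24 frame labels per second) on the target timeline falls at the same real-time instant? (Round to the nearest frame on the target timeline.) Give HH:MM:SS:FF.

Source frame index: (0×3600 + 10×60 + 9) × 24 + 22 = 14638.
Real time: 14638 / (24) = 7319/12 s.
Target frame: (7319/12) × (24000/1001) = 1126000/77 ≈ 14623.377 → 14623.
At 24 labels/s: frame 14623 → 00:10:09:07.

00:10:09:07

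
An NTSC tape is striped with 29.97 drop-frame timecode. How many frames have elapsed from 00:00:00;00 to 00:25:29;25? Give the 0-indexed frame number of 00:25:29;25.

As if non-drop at 30 labels/s: (0 × 3600 + 25 × 60 + 29) × 30 + 25 = 45895.
Minute boundaries passed: 25; those not divisible by 10: 25 − 2 = 23; dropped labels = 2 × 23 = 46.
Actual frame index = 45895 − 46 = 45849.

45849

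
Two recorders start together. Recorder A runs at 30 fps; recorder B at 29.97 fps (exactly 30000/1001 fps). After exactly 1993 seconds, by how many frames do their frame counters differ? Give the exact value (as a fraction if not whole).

59790/1001 frames

A emits 30 × 1993 = 59790 frames; B emits 30000/1001 × 1993 = 59790000/1001.
Difference = 59790/1001 frames (≈ 59.7303); B is behind A.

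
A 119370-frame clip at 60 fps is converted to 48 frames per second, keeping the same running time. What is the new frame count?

Target frames = source frames × (target rate / source rate) = 119370 × (48)/(60) = 119370 × 4/5 = 95496.

95496 frames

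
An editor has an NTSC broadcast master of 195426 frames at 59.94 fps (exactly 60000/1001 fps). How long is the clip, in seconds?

Running time = 195426 / (60000/1001) = 3260.3571 s.

3260.3571 seconds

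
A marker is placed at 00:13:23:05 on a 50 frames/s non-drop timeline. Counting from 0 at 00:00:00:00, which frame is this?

Total seconds to the label: (0 × 3600 + 13 × 60 + 23) = 803.
Frame index = 803 × 50 + 5 = 40155.

frame 40155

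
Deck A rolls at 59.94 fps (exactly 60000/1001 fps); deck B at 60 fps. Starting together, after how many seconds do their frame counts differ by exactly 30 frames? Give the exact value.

The gap grows by |60 − 60000/1001| = 60/1001 frames per second.
Time for a 30-frame gap: 30 ÷ (60/1001) = 500.5 s.

500.5 seconds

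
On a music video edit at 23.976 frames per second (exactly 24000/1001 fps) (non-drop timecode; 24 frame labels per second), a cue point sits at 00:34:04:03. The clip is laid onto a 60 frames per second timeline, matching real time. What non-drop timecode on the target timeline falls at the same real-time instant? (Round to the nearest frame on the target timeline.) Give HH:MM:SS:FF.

Source frame index: (0×3600 + 34×60 + 4) × 24 + 3 = 49059.
Real time: 49059 / (24000/1001) = 16369353/8000 s.
Target frame: (16369353/8000) × (60) = 49108059/400 ≈ 122770.148 → 122770.
At 60 labels/s: frame 122770 → 00:34:06:10.

00:34:06:10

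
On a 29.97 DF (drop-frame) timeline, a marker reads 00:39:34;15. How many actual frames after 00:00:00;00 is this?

Complete 10-minute blocks: 3, each 17982 frames → 53946.
Remaining 9 whole minutes in the current block: 1800 + 8 × 1798 = 16184 frames.
Within the current minute: 34 × 30 + 15 − 2 = 1033 (labels ;00/;01 skipped at this minute). Total = 53946 + 16184 + 1033 = 71163.

71163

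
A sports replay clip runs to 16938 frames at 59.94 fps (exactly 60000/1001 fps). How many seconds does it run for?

Running time = 16938 / (60000/1001) = 282.5823 s.

282.5823 seconds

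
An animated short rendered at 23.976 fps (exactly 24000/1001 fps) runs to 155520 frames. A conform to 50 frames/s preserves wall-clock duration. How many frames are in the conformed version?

324324 frames

Target frames = source frames × (target rate / source rate) = 155520 × (50)/(24000/1001) = 155520 × 1001/480 = 324324.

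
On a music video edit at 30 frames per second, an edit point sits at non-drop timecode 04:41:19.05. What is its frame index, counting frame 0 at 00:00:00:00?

Total seconds to the label: (4 × 3600 + 41 × 60 + 19) = 16879.
Frame index = 16879 × 30 + 5 = 506375.

frame 506375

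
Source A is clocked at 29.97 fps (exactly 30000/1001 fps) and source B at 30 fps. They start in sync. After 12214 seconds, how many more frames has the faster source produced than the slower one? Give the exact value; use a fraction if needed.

366420/1001 frames

A emits 30000/1001 × 12214 = 366420000/1001 frames; B emits 30 × 12214 = 366420.
Difference = 366420/1001 frames (≈ 366.0539); B is ahead of A.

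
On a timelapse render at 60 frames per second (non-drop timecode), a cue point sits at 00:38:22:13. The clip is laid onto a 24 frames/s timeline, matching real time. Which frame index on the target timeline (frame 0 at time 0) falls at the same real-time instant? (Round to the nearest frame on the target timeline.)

frame 55253

Source frame index: (0×3600 + 38×60 + 22) × 60 + 13 = 138133.
Real time: 138133 / (60) = 138133/60 s.
Target frame: (138133/60) × (24) = 276266/5 ≈ 55253.200 → 55253.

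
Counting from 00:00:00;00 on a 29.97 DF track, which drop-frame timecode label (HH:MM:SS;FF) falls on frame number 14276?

00:07:56;10

Each 10-minute DF block holds 10 × 60 × 30 − 9 × 2 = 17982 frames. 14276 ÷ 17982 → 0 full blocks, remainder 14276.
Within the partial block the first minute is 1800 frames and each further minute 1798, so 7 further minute boundaries passed. Total skipped labels = 18 × 0 + 2 × 7 = 14.
Non-drop label index = 14276 + 14 = 14290; at 30 labels/s that is 00:07:56:10, i.e. DF 00:07:56;10.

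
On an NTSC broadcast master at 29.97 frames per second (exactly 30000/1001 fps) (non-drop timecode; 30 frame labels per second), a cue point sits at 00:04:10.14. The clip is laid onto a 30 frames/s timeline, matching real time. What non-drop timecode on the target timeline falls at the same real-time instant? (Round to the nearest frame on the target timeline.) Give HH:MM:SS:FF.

00:04:10:22

Source frame index: (0×3600 + 4×60 + 10) × 30 + 14 = 7514.
Real time: 7514 / (30000/1001) = 3760757/15000 s.
Target frame: (3760757/15000) × (30) = 3760757/500 ≈ 7521.514 → 7522.
At 30 labels/s: frame 7522 → 00:04:10:22.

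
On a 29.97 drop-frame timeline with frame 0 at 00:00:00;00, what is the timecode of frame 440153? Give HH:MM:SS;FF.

Each 10-minute DF block holds 10 × 60 × 30 − 9 × 2 = 17982 frames. 440153 ÷ 17982 → 24 full blocks, remainder 8585.
Within the partial block the first minute is 1800 frames and each further minute 1798, so 4 further minute boundaries passed. Total skipped labels = 18 × 24 + 2 × 4 = 440.
Non-drop label index = 440153 + 440 = 440593; at 30 labels/s that is 04:04:46:13, i.e. DF 04:04:46;13.

04:04:46;13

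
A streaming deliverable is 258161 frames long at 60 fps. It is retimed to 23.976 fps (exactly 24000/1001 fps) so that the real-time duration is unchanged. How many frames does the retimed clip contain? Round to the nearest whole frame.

Frames at target rate = 258161 × (24000/1001) / (60) = 103264400/1001 ≈ 103161.239.
Nearest whole frame: 103161.

103161 frames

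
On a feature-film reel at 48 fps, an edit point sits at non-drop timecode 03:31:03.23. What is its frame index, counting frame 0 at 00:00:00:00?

607847

Total seconds to the label: (3 × 3600 + 31 × 60 + 3) = 12663.
Frame index = 12663 × 48 + 23 = 607847.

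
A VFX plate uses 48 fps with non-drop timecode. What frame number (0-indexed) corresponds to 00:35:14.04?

Total seconds to the label: (0 × 3600 + 35 × 60 + 14) = 2114.
Frame index = 2114 × 48 + 4 = 101476.

frame 101476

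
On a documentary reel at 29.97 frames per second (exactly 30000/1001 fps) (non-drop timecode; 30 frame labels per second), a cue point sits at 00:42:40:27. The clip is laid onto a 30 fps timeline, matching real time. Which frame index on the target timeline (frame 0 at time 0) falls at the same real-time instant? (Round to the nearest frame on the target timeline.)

Source frame index: (0×3600 + 42×60 + 40) × 30 + 27 = 76827.
Real time: 76827 / (30000/1001) = 25634609/10000 s.
Target frame: (25634609/10000) × (30) = 76903827/1000 ≈ 76903.827 → 76904.

frame 76904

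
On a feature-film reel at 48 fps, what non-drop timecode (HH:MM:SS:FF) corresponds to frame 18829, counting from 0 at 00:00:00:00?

00:06:32:13

18829 ÷ 48 = 392 full seconds, remainder 13 frames.
392 s = 0 h 6 min 32 s.
Timecode: 00:06:32:13.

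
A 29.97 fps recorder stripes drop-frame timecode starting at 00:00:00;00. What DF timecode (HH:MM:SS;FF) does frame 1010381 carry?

09:21:53;01

Each 10-minute DF block holds 10 × 60 × 30 − 9 × 2 = 17982 frames. 1010381 ÷ 17982 → 56 full blocks, remainder 3389.
Within the partial block the first minute is 1800 frames and each further minute 1798, so 1 further minute boundary passed. Total skipped labels = 18 × 56 + 2 × 1 = 1010.
Non-drop label index = 1010381 + 1010 = 1011391; at 30 labels/s that is 09:21:53:01, i.e. DF 09:21:53;01.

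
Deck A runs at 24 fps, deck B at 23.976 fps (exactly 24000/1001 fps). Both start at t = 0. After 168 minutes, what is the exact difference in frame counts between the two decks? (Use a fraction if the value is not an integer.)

34560/143 frames

168 min = 10080 s.
A emits 24 × 10080 = 241920 frames; B emits 24000/1001 × 10080 = 34560000/143.
Difference = 34560/143 frames (≈ 241.6783); B is behind A.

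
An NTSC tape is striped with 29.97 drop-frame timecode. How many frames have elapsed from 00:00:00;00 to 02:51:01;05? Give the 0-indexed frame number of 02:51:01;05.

307527

Complete 10-minute blocks: 17, each 17982 frames → 305694.
Remaining 1 whole minute in the current block: 1800 + 0 × 1798 = 1800 frames.
Within the current minute: 1 × 30 + 5 − 2 = 33 (labels ;00/;01 skipped at this minute). Total = 305694 + 1800 + 33 = 307527.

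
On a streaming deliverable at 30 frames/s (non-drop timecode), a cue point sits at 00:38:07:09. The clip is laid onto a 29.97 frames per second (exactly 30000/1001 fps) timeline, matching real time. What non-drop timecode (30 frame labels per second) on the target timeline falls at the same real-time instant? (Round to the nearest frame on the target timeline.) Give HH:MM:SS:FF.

00:38:05:00

Source frame index: (0×3600 + 38×60 + 7) × 30 + 9 = 68619.
Real time: 68619 / (30) = 22873/10 s.
Target frame: (22873/10) × (30000/1001) = 68619000/1001 ≈ 68550.450 → 68550.
At 30 labels/s: frame 68550 → 00:38:05:00.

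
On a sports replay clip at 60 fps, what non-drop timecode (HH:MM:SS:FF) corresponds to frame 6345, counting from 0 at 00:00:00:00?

6345 ÷ 60 = 105 full seconds, remainder 45 frames.
105 s = 0 h 1 min 45 s.
Timecode: 00:01:45:45.

00:01:45:45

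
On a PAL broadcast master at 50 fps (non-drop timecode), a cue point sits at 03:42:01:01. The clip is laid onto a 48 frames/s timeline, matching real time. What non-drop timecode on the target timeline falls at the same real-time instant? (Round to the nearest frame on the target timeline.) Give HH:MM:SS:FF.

03:42:01:01

Source frame index: (3×3600 + 42×60 + 1) × 50 + 1 = 666051.
Real time: 666051 / (50) = 666051/50 s.
Target frame: (666051/50) × (48) = 15985224/25 ≈ 639408.960 → 639409.
At 48 labels/s: frame 639409 → 03:42:01:01.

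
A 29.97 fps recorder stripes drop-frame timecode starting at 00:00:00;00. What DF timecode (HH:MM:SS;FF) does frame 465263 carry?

Each 10-minute DF block holds 10 × 60 × 30 − 9 × 2 = 17982 frames. 465263 ÷ 17982 → 25 full blocks, remainder 15713.
Within the partial block the first minute is 1800 frames and each further minute 1798, so 8 further minute boundaries passed. Total skipped labels = 18 × 25 + 2 × 8 = 466.
Non-drop label index = 465263 + 466 = 465729; at 30 labels/s that is 04:18:44:09, i.e. DF 04:18:44;09.

04:18:44;09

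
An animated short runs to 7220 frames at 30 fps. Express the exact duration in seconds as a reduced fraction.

722/3 seconds

Running time = 7220 ÷ (30) = 7220 × 1/30 = 722/3 s.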